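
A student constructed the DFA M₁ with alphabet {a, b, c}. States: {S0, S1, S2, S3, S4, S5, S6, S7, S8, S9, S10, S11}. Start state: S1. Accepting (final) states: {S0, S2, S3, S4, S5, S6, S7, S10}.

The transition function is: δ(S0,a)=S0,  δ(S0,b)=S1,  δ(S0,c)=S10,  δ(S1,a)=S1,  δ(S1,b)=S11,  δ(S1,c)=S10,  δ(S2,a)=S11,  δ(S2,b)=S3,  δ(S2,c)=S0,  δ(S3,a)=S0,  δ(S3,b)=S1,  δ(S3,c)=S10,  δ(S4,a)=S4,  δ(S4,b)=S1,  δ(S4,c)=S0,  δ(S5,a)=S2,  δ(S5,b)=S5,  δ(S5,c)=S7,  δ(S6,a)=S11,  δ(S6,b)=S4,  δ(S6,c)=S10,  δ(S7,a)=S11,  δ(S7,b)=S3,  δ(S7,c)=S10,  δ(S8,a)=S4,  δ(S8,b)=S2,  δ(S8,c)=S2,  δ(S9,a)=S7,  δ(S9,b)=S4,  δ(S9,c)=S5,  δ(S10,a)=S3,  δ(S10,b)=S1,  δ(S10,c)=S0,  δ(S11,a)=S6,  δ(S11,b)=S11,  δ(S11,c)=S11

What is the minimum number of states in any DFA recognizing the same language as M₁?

4

Reachable states from the start: {S0,S1,S3,S4,S6,S10,S11}. Unreachable: {S2,S5,S7,S8,S9} — drop them.
P0 = {S0,S3,S4,S6,S10} | {S1,S11}.
Split {S0,S3,S4,S6,S10} by δ(·,a) → {S0,S3,S4,S10} and {S6}.
Split {S1,S11} by δ(·,a) → {S1} and {S11}.
The partition is now stable with 4 blocks: {S0,S3,S4,S10} | {S1} | {S6} | {S11}.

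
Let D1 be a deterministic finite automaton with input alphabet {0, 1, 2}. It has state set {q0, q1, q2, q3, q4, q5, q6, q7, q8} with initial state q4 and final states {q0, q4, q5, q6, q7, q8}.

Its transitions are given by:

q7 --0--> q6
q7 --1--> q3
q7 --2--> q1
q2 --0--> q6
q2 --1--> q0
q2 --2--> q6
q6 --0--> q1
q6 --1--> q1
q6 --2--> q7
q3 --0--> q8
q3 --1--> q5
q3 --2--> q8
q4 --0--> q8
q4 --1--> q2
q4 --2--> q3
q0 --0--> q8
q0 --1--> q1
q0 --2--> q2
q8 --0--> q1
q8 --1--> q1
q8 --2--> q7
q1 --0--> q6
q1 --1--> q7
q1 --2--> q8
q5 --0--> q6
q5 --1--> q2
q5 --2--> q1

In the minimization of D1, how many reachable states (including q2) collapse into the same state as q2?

Start with accepting vs non-accepting: {q0,q4,q5,q6,q7,q8} | {q1,q2,q3}.
Split {q0,q4,q5,q6,q7,q8} by δ(·,0) → {q0,q4,q5,q7} and {q6,q8}.
No further refinement is possible. Final partition (3 blocks): {q0,q4,q5,q7} | {q1,q2,q3} | {q6,q8}.
State q2 belongs to the block {q1,q2,q3}, which has 3 states.

3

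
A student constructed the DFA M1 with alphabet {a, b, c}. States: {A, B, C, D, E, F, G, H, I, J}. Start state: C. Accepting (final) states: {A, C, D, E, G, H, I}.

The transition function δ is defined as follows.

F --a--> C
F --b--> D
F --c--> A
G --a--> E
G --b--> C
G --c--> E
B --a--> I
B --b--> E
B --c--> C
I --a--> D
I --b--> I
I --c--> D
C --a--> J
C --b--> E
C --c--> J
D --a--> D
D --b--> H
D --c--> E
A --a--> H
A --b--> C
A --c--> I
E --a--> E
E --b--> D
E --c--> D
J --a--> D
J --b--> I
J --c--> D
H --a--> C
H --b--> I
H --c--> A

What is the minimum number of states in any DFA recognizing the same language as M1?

Reachable states from the start: {A,C,D,E,H,I,J}. Unreachable: {B,F,G} — drop them.
P0 = {A,C,D,E,H,I} | {J}.
Split {A,C,D,E,H,I} by δ(·,a) → {A,D,E,H,I} and {C}.
Refine {A,D,E,H,I} on symbol a: members go to different blocks, giving {A,D,E,I} and {H}.
Refine {A,D,E,I} on symbol a: members go to different blocks, giving {D,E,I} and {A}.
Split {D,E,I} by δ(·,b) → {E,I} and {D}.
Refine {E,I} on symbol a: members go to different blocks, giving {E} and {I}.
Stable partition: {E} | {J} | {C} | {H} | {A} | {D} | {I} — 7 equivalence classes.

7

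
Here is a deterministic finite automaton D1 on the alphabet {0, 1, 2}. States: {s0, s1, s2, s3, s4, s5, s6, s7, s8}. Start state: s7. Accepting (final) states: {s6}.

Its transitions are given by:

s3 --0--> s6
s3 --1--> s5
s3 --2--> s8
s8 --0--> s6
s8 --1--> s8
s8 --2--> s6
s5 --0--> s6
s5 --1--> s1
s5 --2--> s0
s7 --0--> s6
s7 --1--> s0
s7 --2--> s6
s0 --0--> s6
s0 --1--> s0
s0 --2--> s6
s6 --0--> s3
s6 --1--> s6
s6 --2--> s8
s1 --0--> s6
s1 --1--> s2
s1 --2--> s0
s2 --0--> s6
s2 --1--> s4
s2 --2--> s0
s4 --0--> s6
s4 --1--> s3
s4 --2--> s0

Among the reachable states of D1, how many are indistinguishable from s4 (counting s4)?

Every state is reachable, so we keep all 9.
P0 = {s6} | {s0,s1,s2,s3,s4,s5,s7,s8}.
Split {s0,s1,s2,s3,s4,s5,s7,s8} by δ(·,2) → {s1,s2,s3,s4,s5} and {s0,s7,s8}.
No further refinement is possible. Final partition (3 blocks): {s6} | {s1,s2,s3,s4,s5} | {s0,s7,s8}.
State s4 belongs to the block {s1,s2,s3,s4,s5}, which has 5 states.

5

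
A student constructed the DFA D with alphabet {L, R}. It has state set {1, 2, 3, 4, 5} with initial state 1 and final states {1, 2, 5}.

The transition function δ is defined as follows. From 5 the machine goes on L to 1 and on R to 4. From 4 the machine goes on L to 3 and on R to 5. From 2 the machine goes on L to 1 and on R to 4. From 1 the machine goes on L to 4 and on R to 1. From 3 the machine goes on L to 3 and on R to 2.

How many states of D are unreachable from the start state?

0

Exploring from 1, all states are eventually visited, so none are unreachable.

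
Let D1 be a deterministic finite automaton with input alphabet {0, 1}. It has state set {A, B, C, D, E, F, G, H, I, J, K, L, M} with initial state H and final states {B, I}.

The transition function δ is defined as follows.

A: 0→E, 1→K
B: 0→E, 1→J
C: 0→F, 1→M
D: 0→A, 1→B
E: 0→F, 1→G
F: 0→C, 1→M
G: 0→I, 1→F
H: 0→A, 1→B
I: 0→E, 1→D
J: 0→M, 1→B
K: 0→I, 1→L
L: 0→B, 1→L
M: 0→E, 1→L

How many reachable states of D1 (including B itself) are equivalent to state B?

P0 = {B,I} | {A,C,D,E,F,G,H,J,K,L,M}.
Refine {A,C,D,E,F,G,H,J,K,L,M} on symbol 0: members go to different blocks, giving {A,C,D,E,F,H,J,M} and {G,K,L}.
On input 1, block {A,C,D,E,F,H,J,M} splits into {A,E,M} and {D,H,J} and {C,F}.
Refine {A,E,M} on symbol 0: members go to different blocks, giving {A,M} and {E}.
Split {G,K,L} by δ(·,1) → {K,L} and {G}.
No further refinement is possible. Final partition (7 blocks): {B,I} | {A,M} | {K,L} | {D,H,J} | {C,F} | {E} | {G}.
State B belongs to the block {B,I}, which has 2 states.

2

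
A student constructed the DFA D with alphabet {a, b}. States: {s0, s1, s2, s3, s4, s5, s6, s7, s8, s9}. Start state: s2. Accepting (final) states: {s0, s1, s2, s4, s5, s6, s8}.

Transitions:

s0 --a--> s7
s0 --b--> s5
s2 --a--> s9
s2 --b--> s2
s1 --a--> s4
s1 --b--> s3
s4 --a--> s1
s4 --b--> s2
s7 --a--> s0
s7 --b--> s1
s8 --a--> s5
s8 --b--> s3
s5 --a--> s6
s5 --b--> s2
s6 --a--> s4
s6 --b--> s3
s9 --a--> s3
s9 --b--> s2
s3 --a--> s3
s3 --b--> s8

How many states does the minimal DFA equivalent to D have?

Reachable states from the start: {s1,s2,s3,s4,s5,s6,s8,s9}. Unreachable: {s0,s7} — drop them.
Start with accepting vs non-accepting: {s1,s2,s4,s5,s6,s8} | {s3,s9}.
Refine {s1,s2,s4,s5,s6,s8} on symbol a: members go to different blocks, giving {s1,s4,s5,s6,s8} and {s2}.
Refine {s1,s4,s5,s6,s8} on symbol b: members go to different blocks, giving {s1,s6,s8} and {s4,s5}.
Refine {s3,s9} on symbol b: members go to different blocks, giving {s3} and {s9}.
Stable partition: {s1,s6,s8} | {s3} | {s2} | {s4,s5} | {s9} — 5 equivalence classes.

5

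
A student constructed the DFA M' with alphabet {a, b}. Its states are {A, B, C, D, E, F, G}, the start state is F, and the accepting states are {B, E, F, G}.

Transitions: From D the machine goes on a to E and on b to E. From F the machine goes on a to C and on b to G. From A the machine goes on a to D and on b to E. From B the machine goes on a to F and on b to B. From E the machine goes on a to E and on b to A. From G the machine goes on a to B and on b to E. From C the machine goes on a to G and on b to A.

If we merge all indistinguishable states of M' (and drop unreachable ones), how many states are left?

All states are reachable from the start state.
Initial partition by acceptance: {B,E,F,G} | {A,C,D}.
On input a, block {B,E,F,G} splits into {B,E,G} and {F}.
Split {B,E,G} by δ(·,a) → {E,G} and {B}.
Refine {E,G} on symbol a: members go to different blocks, giving {E} and {G}.
On input a, block {A,C,D} splits into {A} and {C} and {D}.
The partition is now stable with 7 blocks: {E} | {A} | {F} | {B} | {G} | {C} | {D}.

7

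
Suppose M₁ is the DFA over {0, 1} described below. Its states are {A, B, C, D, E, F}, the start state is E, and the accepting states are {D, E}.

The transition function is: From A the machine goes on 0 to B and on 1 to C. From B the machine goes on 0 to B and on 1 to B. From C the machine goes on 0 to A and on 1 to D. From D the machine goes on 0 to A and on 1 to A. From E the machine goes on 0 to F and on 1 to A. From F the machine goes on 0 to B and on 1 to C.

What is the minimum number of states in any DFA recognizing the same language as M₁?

Start with accepting vs non-accepting: {D,E} | {A,B,C,F}.
Split {A,B,C,F} by δ(·,1) → {A,B,F} and {C}.
Split {A,B,F} by δ(·,1) → {A,F} and {B}.
Stable partition: {D,E} | {A,F} | {C} | {B} — 4 equivalence classes.

4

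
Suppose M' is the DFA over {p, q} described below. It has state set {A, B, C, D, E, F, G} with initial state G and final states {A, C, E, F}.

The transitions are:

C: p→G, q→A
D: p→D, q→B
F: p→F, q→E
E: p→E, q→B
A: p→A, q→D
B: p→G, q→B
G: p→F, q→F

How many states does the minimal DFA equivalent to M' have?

Reachable states from the start: {B,E,F,G}. Unreachable: {A,C,D} — drop them.
Start with accepting vs non-accepting: {E,F} | {B,G}.
Refine {E,F} on symbol q: members go to different blocks, giving {E} and {F}.
Refine {B,G} on symbol p: members go to different blocks, giving {B} and {G}.
No further refinement is possible. Final partition (4 blocks): {E} | {B} | {F} | {G}.

4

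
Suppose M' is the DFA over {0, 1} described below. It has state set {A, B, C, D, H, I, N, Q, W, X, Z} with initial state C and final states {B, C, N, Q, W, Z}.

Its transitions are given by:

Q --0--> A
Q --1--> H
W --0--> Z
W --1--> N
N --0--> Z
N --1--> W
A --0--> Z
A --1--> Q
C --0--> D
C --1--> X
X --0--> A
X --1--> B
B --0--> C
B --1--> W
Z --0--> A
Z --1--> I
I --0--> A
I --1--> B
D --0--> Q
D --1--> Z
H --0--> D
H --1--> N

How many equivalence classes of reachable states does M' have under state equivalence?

Every state is reachable, so we keep all 11.
Start with accepting vs non-accepting: {B,C,N,Q,W,Z} | {A,D,H,I,X}.
Split {B,C,N,Q,W,Z} by δ(·,0) → {B,N,W} and {C,Q,Z}.
Refine {A,D,H,I,X} on symbol 0: members go to different blocks, giving {H,I,X} and {A,D}.
Stable partition: {B,N,W} | {H,I,X} | {C,Q,Z} | {A,D} — 4 equivalence classes.

4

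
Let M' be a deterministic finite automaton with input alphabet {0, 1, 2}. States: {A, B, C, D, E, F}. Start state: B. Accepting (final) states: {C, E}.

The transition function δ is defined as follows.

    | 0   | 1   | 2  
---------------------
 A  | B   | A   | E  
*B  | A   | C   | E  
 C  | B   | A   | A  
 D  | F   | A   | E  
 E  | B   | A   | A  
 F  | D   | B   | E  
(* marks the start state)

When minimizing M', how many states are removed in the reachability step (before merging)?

2

BFS from B reaches {A, B, C, E}; the 2 state(s) D, F are never visited.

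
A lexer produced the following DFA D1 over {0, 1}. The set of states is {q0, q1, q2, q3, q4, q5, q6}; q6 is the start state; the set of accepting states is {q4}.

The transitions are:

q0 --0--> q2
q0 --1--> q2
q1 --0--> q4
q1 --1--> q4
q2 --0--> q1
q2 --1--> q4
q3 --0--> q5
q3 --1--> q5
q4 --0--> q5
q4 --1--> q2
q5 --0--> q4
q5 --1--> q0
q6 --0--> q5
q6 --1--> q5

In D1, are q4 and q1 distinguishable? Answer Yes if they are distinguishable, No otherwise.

Yes

First remove the unreachable states {q3}; 6 states remain.
Start with accepting vs non-accepting: {q4} | {q0,q1,q2,q5,q6}.
Split {q0,q1,q2,q5,q6} by δ(·,0) → {q0,q2,q6} and {q1,q5}.
On input 0, block {q0,q2,q6} splits into {q2,q6} and {q0}.
On input 1, block {q2,q6} splits into {q2} and {q6}.
Refine {q1,q5} on symbol 1: members go to different blocks, giving {q1} and {q5}.
Stable partition: {q4} | {q2} | {q1} | {q0} | {q6} | {q5} — 6 equivalence classes.
q4 and q1 end up in different blocks, so they are distinguishable. For instance, the string 'ε' is accepted from only q4.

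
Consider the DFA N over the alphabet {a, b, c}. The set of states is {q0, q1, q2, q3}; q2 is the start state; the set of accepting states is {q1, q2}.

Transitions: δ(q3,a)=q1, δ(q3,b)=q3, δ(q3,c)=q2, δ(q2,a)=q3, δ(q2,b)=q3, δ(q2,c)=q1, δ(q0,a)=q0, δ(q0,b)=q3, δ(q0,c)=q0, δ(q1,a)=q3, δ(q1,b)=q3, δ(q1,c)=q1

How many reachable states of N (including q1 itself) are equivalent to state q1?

2

First remove the unreachable states {q0}; 3 states remain.
P0 = {q1,q2} | {q3}.
No further refinement is possible. Final partition (2 blocks): {q1,q2} | {q3}.
State q1 belongs to the block {q1,q2}, which has 2 states.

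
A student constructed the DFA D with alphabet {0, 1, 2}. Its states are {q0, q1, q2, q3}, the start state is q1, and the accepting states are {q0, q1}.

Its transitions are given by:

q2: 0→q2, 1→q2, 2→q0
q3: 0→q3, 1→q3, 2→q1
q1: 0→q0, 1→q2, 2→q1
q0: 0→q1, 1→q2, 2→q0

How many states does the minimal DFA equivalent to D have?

Reachable states from the start: {q0,q1,q2}. Unreachable: {q3} — drop them.
Initial partition by acceptance: {q0,q1} | {q2}.
The partition is now stable with 2 blocks: {q0,q1} | {q2}.

2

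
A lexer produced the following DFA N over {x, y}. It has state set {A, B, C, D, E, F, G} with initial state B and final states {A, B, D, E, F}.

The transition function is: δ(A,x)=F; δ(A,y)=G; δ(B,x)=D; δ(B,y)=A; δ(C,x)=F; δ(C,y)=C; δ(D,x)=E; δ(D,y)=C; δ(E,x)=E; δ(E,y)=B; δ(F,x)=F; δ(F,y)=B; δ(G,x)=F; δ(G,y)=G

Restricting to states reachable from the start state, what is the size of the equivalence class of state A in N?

Initial partition by acceptance: {A,B,D,E,F} | {C,G}.
Refine {A,B,D,E,F} on symbol y: members go to different blocks, giving {B,E,F} and {A,D}.
On input x, block {B,E,F} splits into {E,F} and {B}.
Stable partition: {E,F} | {C,G} | {A,D} | {B} — 4 equivalence classes.
State A belongs to the block {A,D}, which has 2 states.

2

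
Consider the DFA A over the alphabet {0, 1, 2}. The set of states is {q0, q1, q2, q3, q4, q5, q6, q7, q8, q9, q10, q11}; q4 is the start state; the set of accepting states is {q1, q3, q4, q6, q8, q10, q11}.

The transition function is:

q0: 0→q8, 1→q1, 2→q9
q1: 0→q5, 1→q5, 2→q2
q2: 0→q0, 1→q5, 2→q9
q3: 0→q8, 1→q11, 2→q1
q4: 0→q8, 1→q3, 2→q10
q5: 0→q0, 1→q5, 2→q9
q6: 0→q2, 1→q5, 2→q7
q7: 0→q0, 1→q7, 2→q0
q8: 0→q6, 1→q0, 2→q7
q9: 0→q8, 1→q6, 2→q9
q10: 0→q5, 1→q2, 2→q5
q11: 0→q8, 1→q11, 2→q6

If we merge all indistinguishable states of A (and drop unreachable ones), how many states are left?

5

All states are reachable from the start state.
Initial partition by acceptance: {q1,q3,q4,q6,q8,q10,q11} | {q0,q2,q5,q7,q9}.
Refine {q1,q3,q4,q6,q8,q10,q11} on symbol 0: members go to different blocks, giving {q3,q4,q8,q11} and {q1,q6,q10}.
On input 0, block {q3,q4,q8,q11} splits into {q3,q4,q11} and {q8}.
On input 0, block {q0,q2,q5,q7,q9} splits into {q2,q5,q7} and {q0,q9}.
Stable partition: {q3,q4,q11} | {q2,q5,q7} | {q1,q6,q10} | {q8} | {q0,q9} — 5 equivalence classes.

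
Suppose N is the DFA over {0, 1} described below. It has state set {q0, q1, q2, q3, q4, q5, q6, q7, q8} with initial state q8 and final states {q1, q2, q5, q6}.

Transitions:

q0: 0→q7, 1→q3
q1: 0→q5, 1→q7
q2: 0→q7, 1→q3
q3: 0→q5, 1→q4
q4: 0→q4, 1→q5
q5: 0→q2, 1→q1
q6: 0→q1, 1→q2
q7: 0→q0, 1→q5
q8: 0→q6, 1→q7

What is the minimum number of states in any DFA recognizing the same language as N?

9

Every state is reachable, so we keep all 9.
Initial partition by acceptance: {q1,q2,q5,q6} | {q0,q3,q4,q7,q8}.
Refine {q1,q2,q5,q6} on symbol 0: members go to different blocks, giving {q1,q5,q6} and {q2}.
Split {q1,q5,q6} by δ(·,0) → {q1,q6} and {q5}.
Split {q1,q6} by δ(·,0) → {q1} and {q6}.
On input 0, block {q0,q3,q4,q7,q8} splits into {q0,q4,q7} and {q3} and {q8}.
Split {q0,q4,q7} by δ(·,1) → {q4,q7} and {q0}.
On input 0, block {q4,q7} splits into {q4} and {q7}.
No further refinement is possible. Final partition (9 blocks): {q1} | {q4} | {q2} | {q5} | {q6} | {q3} | {q8} | {q0} | {q7}.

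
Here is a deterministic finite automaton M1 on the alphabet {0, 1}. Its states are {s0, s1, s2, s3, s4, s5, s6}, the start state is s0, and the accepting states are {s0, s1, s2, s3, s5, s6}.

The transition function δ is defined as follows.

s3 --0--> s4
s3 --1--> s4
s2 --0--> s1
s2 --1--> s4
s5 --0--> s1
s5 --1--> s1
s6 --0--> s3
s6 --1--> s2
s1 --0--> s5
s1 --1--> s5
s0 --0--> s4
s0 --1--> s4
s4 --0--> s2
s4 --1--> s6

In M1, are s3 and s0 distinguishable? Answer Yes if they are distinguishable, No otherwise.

No

Every state is reachable, so we keep all 7.
Initial partition by acceptance: {s0,s1,s2,s3,s5,s6} | {s4}.
Refine {s0,s1,s2,s3,s5,s6} on symbol 0: members go to different blocks, giving {s1,s2,s5,s6} and {s0,s3}.
Refine {s1,s2,s5,s6} on symbol 0: members go to different blocks, giving {s1,s2,s5} and {s6}.
On input 1, block {s1,s2,s5} splits into {s1,s5} and {s2}.
No further refinement is possible. Final partition (5 blocks): {s1,s5} | {s4} | {s0,s3} | {s6} | {s2}.
s3 and s0 lie in the same block of the stable partition, so they are equivalent — no string distinguishes them.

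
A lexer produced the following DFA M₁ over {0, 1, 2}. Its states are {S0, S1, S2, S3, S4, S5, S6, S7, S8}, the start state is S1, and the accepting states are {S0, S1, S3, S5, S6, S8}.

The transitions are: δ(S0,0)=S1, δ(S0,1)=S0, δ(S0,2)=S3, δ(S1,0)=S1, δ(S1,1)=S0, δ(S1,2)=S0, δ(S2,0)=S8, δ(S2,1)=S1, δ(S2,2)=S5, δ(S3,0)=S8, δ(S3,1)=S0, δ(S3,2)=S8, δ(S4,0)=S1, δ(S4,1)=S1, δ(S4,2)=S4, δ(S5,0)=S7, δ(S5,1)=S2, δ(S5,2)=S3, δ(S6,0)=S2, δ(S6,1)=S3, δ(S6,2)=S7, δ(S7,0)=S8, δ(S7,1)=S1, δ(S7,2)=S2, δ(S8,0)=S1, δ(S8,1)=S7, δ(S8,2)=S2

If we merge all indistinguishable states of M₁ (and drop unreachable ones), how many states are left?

First remove the unreachable states {S4,S6}; 7 states remain.
Initial partition by acceptance: {S0,S1,S3,S5,S8} | {S2,S7}.
Split {S0,S1,S3,S5,S8} by δ(·,0) → {S0,S1,S3,S8} and {S5}.
On input 1, block {S0,S1,S3,S8} splits into {S0,S1,S3} and {S8}.
On input 0, block {S0,S1,S3} splits into {S0,S1} and {S3}.
Refine {S0,S1} on symbol 2: members go to different blocks, giving {S0} and {S1}.
Refine {S2,S7} on symbol 2: members go to different blocks, giving {S2} and {S7}.
The partition is now stable with 7 blocks: {S0} | {S2} | {S5} | {S8} | {S3} | {S1} | {S7}.

7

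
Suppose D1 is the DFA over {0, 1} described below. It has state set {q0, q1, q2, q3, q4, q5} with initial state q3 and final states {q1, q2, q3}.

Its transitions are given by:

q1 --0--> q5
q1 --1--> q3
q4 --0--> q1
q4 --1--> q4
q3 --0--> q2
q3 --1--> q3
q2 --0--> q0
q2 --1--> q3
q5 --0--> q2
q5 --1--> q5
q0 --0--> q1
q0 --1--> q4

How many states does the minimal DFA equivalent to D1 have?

3

Every state is reachable, so we keep all 6.
Start with accepting vs non-accepting: {q1,q2,q3} | {q0,q4,q5}.
Refine {q1,q2,q3} on symbol 0: members go to different blocks, giving {q1,q2} and {q3}.
No further refinement is possible. Final partition (3 blocks): {q1,q2} | {q0,q4,q5} | {q3}.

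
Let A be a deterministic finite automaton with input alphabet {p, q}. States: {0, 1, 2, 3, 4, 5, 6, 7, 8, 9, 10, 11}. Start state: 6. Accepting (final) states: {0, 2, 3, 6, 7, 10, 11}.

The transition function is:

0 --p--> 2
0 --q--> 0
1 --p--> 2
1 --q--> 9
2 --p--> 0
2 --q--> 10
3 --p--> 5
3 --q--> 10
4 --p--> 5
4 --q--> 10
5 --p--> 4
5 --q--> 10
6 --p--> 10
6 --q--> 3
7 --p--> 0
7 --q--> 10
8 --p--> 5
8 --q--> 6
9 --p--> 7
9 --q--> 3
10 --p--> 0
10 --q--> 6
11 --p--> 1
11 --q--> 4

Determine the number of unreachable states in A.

BFS from 6 reaches {0, 2, 3, 4, 5, 6, 10}; the 5 state(s) 1, 7, 8, 9, 11 are never visited.

5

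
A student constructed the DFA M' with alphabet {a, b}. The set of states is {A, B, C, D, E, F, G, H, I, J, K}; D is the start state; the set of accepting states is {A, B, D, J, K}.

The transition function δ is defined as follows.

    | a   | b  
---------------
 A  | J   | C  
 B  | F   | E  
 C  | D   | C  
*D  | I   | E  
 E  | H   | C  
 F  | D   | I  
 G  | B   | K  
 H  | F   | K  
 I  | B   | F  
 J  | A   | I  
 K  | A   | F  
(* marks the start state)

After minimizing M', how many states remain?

States {G} cannot be reached from the start state, so discard them.
P0 = {A,B,D,J,K} | {C,E,F,H,I}.
On input a, block {A,B,D,J,K} splits into {A,J,K} and {B,D}.
Refine {C,E,F,H,I} on symbol a: members go to different blocks, giving {C,F,I} and {E,H}.
Split {E,H} by δ(·,a) → {E} and {H}.
No further refinement is possible. Final partition (5 blocks): {A,J,K} | {C,F,I} | {B,D} | {E} | {H}.

5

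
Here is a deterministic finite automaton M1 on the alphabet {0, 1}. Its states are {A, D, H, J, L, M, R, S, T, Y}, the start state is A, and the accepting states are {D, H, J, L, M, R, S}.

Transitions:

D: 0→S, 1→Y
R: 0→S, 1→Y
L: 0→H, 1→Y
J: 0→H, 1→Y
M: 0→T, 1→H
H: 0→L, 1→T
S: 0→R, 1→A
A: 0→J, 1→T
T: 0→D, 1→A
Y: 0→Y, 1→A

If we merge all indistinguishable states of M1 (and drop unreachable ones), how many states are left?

First remove the unreachable states {M}; 9 states remain.
Start with accepting vs non-accepting: {D,H,J,L,R,S} | {A,T,Y}.
On input 0, block {A,T,Y} splits into {A,T} and {Y}.
Split {D,H,J,L,R,S} by δ(·,1) → {D,J,L,R} and {H,S}.
No further refinement is possible. Final partition (4 blocks): {D,J,L,R} | {A,T} | {Y} | {H,S}.

4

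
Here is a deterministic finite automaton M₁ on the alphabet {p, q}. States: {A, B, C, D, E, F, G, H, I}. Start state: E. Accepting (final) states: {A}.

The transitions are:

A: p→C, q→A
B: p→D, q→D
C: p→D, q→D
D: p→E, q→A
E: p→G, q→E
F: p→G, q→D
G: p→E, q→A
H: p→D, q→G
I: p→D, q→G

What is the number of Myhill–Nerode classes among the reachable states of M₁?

First remove the unreachable states {B,F,H,I}; 5 states remain.
Start with accepting vs non-accepting: {A} | {C,D,E,G}.
Refine {C,D,E,G} on symbol q: members go to different blocks, giving {C,E} and {D,G}.
Split {C,E} by δ(·,q) → {C} and {E}.
The partition is now stable with 4 blocks: {A} | {C} | {D,G} | {E}.

4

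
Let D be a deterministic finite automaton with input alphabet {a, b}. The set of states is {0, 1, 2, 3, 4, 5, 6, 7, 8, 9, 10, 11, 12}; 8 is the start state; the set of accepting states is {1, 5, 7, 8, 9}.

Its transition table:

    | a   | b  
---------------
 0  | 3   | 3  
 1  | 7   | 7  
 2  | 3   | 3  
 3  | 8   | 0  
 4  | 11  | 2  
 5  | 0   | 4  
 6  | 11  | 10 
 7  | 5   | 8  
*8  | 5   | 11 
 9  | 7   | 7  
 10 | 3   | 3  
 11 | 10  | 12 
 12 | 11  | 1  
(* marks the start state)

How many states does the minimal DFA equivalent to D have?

9

States {6,9} cannot be reached from the start state, so discard them.
Start with accepting vs non-accepting: {1,5,7,8} | {0,2,3,4,10,11,12}.
On input a, block {1,5,7,8} splits into {1,7,8} and {5}.
Refine {1,7,8} on symbol a: members go to different blocks, giving {7,8} and {1}.
Split {7,8} by δ(·,b) → {7} and {8}.
Refine {0,2,3,4,10,11,12} on symbol a: members go to different blocks, giving {0,2,4,10,11,12} and {3}.
Refine {0,2,4,10,11,12} on symbol a: members go to different blocks, giving {0,2,10} and {4,11,12}.
On input a, block {4,11,12} splits into {4,12} and {11}.
Split {4,12} by δ(·,b) → {4} and {12}.
Stable partition: {7} | {0,2,10} | {5} | {1} | {8} | {3} | {4} | {11} | {12} — 9 equivalence classes.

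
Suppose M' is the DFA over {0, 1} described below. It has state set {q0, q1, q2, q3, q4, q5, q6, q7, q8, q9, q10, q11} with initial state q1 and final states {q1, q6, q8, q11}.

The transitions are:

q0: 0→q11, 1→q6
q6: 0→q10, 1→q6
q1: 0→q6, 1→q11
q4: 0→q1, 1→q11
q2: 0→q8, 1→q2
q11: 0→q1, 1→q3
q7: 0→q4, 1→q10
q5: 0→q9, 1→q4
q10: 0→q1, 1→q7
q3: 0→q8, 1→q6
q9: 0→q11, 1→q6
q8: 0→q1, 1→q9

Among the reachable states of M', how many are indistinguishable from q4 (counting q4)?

Reachable states from the start: {q1,q3,q4,q6,q7,q8,q9,q10,q11}. Unreachable: {q0,q2,q5} — drop them.
P0 = {q1,q6,q8,q11} | {q3,q4,q7,q9,q10}.
Refine {q1,q6,q8,q11} on symbol 0: members go to different blocks, giving {q1,q8,q11} and {q6}.
On input 0, block {q1,q8,q11} splits into {q8,q11} and {q1}.
Refine {q3,q4,q7,q9,q10} on symbol 0: members go to different blocks, giving {q3,q9} and {q4,q10} and {q7}.
On input 1, block {q4,q10} splits into {q4} and {q10}.
The partition is now stable with 7 blocks: {q8,q11} | {q3,q9} | {q6} | {q1} | {q4} | {q7} | {q10}.
State q4 belongs to the block {q4}, which has 1 states.

1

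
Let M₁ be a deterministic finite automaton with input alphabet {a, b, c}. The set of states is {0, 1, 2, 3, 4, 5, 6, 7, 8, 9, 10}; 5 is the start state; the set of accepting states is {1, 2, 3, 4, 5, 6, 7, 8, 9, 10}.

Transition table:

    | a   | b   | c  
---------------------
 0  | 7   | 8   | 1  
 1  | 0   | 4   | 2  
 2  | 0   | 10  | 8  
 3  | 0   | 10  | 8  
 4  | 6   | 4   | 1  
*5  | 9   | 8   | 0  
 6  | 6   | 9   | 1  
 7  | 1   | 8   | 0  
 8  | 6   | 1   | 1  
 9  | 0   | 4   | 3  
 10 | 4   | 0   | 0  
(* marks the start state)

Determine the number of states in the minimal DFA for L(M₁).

7

Initial partition by acceptance: {1,2,3,4,5,6,7,8,9,10} | {0}.
On input a, block {1,2,3,4,5,6,7,8,9,10} splits into {4,5,6,7,8,10} and {1,2,3,9}.
Refine {4,5,6,7,8,10} on symbol a: members go to different blocks, giving {4,6,8,10} and {5,7}.
On input b, block {4,6,8,10} splits into {6,8} and {4} and {10}.
On input b, block {1,2,3,9} splits into {1,9} and {2,3}.
Stable partition: {6,8} | {0} | {1,9} | {5,7} | {4} | {10} | {2,3} — 7 equivalence classes.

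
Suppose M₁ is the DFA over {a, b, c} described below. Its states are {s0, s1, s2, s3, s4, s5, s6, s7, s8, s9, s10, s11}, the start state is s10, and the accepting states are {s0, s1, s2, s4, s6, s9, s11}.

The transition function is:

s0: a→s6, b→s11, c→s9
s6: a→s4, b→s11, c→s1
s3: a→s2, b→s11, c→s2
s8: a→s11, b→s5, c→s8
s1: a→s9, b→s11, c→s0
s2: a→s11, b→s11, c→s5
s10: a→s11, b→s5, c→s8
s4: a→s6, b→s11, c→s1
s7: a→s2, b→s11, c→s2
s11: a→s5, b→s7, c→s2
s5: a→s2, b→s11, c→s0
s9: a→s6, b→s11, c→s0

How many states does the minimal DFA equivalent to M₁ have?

6

Reachable states from the start: {s0,s1,s2,s4,s5,s6,s7,s8,s9,s10,s11}. Unreachable: {s3} — drop them.
Initial partition by acceptance: {s0,s1,s2,s4,s6,s9,s11} | {s5,s7,s8,s10}.
Refine {s0,s1,s2,s4,s6,s9,s11} on symbol a: members go to different blocks, giving {s0,s1,s2,s4,s6,s9} and {s11}.
Refine {s0,s1,s2,s4,s6,s9} on symbol a: members go to different blocks, giving {s0,s1,s4,s6,s9} and {s2}.
Split {s5,s7,s8,s10} by δ(·,a) → {s5,s7} and {s8,s10}.
Split {s5,s7} by δ(·,c) → {s5} and {s7}.
Stable partition: {s0,s1,s4,s6,s9} | {s5} | {s11} | {s2} | {s8,s10} | {s7} — 6 equivalence classes.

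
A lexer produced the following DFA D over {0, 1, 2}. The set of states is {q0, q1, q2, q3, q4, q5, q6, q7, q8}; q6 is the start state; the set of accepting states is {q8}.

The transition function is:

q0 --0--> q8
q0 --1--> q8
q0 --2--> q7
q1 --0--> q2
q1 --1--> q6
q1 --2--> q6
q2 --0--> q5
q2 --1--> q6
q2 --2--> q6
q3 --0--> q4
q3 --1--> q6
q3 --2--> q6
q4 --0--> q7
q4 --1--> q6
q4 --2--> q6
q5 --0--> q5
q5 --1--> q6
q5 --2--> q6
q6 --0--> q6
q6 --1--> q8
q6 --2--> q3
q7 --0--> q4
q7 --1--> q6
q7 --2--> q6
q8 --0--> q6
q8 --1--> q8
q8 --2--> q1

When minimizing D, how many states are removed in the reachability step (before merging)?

1

No path from q6 leads to q0; the other 8 states are all reachable.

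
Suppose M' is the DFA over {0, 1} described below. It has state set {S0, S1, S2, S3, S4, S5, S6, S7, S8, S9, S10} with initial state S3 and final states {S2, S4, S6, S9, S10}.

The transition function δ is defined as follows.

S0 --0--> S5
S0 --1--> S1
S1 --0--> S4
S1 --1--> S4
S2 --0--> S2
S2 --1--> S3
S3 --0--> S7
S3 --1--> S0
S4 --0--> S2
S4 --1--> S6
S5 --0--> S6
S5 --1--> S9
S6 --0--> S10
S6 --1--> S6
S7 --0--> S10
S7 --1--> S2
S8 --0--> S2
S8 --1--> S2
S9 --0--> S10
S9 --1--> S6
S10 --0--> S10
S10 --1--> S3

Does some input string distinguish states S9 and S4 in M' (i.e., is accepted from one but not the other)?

No

First remove the unreachable states {S8}; 10 states remain.
P0 = {S2,S4,S6,S9,S10} | {S0,S1,S3,S5,S7}.
Refine {S2,S4,S6,S9,S10} on symbol 1: members go to different blocks, giving {S4,S6,S9} and {S2,S10}.
Refine {S0,S1,S3,S5,S7} on symbol 0: members go to different blocks, giving {S0,S3} and {S1,S5} and {S7}.
On input 0, block {S0,S3} splits into {S0} and {S3}.
The partition is now stable with 6 blocks: {S4,S6,S9} | {S0} | {S2,S10} | {S1,S5} | {S7} | {S3}.
S9 and S4 lie in the same block of the stable partition, so they are equivalent — no string distinguishes them.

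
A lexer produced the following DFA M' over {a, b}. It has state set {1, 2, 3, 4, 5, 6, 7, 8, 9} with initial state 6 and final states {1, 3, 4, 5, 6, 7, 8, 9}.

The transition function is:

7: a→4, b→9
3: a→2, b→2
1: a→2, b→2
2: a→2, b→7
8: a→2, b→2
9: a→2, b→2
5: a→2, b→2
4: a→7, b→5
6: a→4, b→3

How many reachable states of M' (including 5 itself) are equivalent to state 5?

3

Reachable states from the start: {2,3,4,5,6,7,9}. Unreachable: {1,8} — drop them.
P0 = {3,4,5,6,7,9} | {2}.
On input a, block {3,4,5,6,7,9} splits into {3,5,9} and {4,6,7}.
The partition is now stable with 3 blocks: {3,5,9} | {2} | {4,6,7}.
The equivalence class containing 5 is {3,5,9}, of size 3.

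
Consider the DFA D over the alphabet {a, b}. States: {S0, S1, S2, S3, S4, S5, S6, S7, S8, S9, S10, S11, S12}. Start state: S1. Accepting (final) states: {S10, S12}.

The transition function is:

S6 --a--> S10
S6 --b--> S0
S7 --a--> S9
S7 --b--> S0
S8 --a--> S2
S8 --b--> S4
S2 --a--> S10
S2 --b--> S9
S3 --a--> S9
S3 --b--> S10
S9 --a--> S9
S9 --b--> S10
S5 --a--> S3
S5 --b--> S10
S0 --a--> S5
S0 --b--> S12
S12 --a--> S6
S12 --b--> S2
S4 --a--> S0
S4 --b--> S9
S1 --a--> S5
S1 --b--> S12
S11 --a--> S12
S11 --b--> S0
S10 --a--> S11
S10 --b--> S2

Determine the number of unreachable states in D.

3

BFS from S1 reaches {S0, S1, S2, S3, S5, S6, S9, S10, S11, S12}; the 3 state(s) S4, S7, S8 are never visited.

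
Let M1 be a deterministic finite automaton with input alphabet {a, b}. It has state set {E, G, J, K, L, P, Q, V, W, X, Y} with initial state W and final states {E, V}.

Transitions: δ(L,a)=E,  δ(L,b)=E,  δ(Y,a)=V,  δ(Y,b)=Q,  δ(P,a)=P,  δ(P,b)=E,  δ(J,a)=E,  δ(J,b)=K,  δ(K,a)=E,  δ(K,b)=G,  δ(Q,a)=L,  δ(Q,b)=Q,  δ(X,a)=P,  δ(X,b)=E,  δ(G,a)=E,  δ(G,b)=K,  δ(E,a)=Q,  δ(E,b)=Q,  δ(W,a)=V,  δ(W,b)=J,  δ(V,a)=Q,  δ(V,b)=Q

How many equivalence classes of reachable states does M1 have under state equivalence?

4

First remove the unreachable states {P,X,Y}; 8 states remain.
Start with accepting vs non-accepting: {E,V} | {G,J,K,L,Q,W}.
Refine {G,J,K,L,Q,W} on symbol a: members go to different blocks, giving {G,J,K,L,W} and {Q}.
Split {G,J,K,L,W} by δ(·,b) → {G,J,K,W} and {L}.
The partition is now stable with 4 blocks: {E,V} | {G,J,K,W} | {Q} | {L}.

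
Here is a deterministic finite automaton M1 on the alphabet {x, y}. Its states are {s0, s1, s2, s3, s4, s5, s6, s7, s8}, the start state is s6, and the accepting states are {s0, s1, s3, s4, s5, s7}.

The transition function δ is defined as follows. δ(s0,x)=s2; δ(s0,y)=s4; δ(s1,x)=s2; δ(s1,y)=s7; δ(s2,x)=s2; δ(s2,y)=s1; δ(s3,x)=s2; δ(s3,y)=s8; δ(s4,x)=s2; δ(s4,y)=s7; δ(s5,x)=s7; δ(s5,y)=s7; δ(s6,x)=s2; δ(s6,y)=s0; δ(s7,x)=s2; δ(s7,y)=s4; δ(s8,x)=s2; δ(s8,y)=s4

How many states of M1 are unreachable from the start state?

3

BFS from s6 reaches {s0, s1, s2, s4, s6, s7}; the 3 state(s) s3, s5, s8 are never visited.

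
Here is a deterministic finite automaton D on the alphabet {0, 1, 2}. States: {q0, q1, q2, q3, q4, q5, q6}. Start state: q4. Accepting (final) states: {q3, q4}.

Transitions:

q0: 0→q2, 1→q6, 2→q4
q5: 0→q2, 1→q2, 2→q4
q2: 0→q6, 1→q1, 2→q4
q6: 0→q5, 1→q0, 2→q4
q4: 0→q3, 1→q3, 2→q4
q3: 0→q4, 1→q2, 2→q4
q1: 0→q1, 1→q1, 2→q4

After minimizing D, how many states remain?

3

All states are reachable from the start state.
Initial partition by acceptance: {q3,q4} | {q0,q1,q2,q5,q6}.
Refine {q3,q4} on symbol 1: members go to different blocks, giving {q3} and {q4}.
The partition is now stable with 3 blocks: {q3} | {q0,q1,q2,q5,q6} | {q4}.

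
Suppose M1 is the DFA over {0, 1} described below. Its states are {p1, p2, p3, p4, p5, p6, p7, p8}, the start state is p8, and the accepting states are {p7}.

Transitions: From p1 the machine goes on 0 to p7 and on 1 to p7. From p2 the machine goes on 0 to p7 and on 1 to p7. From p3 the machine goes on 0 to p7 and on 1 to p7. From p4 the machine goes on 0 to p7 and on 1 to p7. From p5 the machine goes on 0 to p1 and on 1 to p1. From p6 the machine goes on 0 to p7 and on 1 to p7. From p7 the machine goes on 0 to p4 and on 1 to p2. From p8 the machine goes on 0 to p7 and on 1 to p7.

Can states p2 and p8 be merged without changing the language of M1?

Yes

States {p1,p3,p5,p6} cannot be reached from the start state, so discard them.
Initial partition by acceptance: {p7} | {p2,p4,p8}.
No further refinement is possible. Final partition (2 blocks): {p7} | {p2,p4,p8}.
p2 and p8 lie in the same block of the stable partition, so they are equivalent — no string distinguishes them.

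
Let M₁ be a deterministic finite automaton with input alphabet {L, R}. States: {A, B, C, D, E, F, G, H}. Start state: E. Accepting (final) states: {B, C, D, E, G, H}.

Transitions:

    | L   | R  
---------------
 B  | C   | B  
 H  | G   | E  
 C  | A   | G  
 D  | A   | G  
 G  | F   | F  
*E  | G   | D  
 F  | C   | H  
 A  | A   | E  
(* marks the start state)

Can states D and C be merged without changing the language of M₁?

First remove the unreachable states {B}; 7 states remain.
P0 = {C,D,E,G,H} | {A,F}.
On input L, block {C,D,E,G,H} splits into {C,D,G} and {E,H}.
Split {C,D,G} by δ(·,R) → {C,D} and {G}.
Split {A,F} by δ(·,L) → {A} and {F}.
Refine {E,H} on symbol R: members go to different blocks, giving {E} and {H}.
The partition is now stable with 6 blocks: {C,D} | {A} | {E} | {G} | {F} | {H}.
D and C lie in the same block of the stable partition, so they are equivalent — no string distinguishes them.

Yes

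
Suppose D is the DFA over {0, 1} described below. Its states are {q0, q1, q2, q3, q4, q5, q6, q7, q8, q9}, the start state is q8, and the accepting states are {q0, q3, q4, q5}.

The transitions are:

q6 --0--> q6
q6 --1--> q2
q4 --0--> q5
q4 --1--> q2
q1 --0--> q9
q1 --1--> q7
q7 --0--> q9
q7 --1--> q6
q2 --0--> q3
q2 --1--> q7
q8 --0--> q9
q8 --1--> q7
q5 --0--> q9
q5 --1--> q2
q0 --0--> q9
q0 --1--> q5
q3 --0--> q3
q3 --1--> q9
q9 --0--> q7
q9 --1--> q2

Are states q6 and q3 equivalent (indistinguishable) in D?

Reachable states from the start: {q2,q3,q6,q7,q8,q9}. Unreachable: {q0,q1,q4,q5} — drop them.
P0 = {q3} | {q2,q6,q7,q8,q9}.
On input 0, block {q2,q6,q7,q8,q9} splits into {q6,q7,q8,q9} and {q2}.
Refine {q6,q7,q8,q9} on symbol 1: members go to different blocks, giving {q6,q9} and {q7,q8}.
On input 0, block {q6,q9} splits into {q6} and {q9}.
On input 1, block {q7,q8} splits into {q7} and {q8}.
Stable partition: {q3} | {q6} | {q2} | {q7} | {q9} | {q8} — 6 equivalence classes.
q6 and q3 end up in different blocks, so they are distinguishable. For instance, the string 'ε' is accepted from only q3.

No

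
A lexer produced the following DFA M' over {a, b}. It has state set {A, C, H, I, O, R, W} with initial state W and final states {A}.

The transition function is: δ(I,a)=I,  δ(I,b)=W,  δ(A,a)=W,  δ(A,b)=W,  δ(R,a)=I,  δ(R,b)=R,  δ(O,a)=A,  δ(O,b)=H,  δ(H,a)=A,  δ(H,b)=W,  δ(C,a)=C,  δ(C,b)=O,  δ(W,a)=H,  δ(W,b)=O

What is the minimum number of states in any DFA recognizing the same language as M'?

4

Reachable states from the start: {A,H,O,W}. Unreachable: {C,I,R} — drop them.
P0 = {A} | {H,O,W}.
On input a, block {H,O,W} splits into {H,O} and {W}.
Split {H,O} by δ(·,b) → {H} and {O}.
No further refinement is possible. Final partition (4 blocks): {A} | {H} | {W} | {O}.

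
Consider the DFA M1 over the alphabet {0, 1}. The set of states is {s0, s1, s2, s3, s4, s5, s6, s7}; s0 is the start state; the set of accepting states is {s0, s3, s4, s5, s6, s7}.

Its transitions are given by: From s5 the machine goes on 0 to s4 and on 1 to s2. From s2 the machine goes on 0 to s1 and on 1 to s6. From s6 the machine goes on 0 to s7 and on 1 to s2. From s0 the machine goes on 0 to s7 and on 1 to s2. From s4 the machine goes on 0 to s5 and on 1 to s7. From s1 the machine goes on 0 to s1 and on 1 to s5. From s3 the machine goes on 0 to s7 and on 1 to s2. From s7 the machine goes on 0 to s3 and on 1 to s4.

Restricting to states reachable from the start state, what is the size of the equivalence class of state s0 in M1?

Start with accepting vs non-accepting: {s0,s3,s4,s5,s6,s7} | {s1,s2}.
Refine {s0,s3,s4,s5,s6,s7} on symbol 1: members go to different blocks, giving {s0,s3,s5,s6} and {s4,s7}.
Stable partition: {s0,s3,s5,s6} | {s1,s2} | {s4,s7} — 3 equivalence classes.
The equivalence class containing s0 is {s0,s3,s5,s6}, of size 4.

4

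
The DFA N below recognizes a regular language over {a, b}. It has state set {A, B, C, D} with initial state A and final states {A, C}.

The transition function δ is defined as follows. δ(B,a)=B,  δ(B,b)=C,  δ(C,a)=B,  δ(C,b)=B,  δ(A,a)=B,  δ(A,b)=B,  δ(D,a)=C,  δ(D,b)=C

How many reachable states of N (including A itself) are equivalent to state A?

2

States {D} cannot be reached from the start state, so discard them.
P0 = {A,C} | {B}.
The partition is now stable with 2 blocks: {A,C} | {B}.
State A belongs to the block {A,C}, which has 2 states.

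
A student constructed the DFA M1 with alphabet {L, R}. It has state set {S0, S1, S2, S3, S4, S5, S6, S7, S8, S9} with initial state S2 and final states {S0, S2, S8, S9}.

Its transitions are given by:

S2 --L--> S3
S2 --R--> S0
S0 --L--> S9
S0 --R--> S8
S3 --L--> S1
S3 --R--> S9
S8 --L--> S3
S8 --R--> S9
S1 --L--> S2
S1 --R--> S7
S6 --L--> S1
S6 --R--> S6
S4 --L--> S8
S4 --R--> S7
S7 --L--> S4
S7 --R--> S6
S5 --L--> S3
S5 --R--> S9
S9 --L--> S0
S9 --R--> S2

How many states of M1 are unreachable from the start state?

No path from S2 leads to S5; the other 9 states are all reachable.

1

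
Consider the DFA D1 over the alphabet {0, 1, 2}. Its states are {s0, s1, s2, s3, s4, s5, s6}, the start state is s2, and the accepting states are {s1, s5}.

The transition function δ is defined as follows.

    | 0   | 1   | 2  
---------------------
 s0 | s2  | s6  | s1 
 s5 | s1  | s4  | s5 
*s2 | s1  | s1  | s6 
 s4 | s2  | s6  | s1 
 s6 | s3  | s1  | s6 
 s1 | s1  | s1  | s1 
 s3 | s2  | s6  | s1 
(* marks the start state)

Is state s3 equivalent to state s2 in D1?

First remove the unreachable states {s0,s4,s5}; 4 states remain.
P0 = {s1} | {s2,s3,s6}.
Split {s2,s3,s6} by δ(·,0) → {s3,s6} and {s2}.
Split {s3,s6} by δ(·,0) → {s3} and {s6}.
No further refinement is possible. Final partition (4 blocks): {s1} | {s3} | {s2} | {s6}.
s3 and s2 end up in different blocks, so they are distinguishable. For instance, the string '0' is accepted from only s2.

No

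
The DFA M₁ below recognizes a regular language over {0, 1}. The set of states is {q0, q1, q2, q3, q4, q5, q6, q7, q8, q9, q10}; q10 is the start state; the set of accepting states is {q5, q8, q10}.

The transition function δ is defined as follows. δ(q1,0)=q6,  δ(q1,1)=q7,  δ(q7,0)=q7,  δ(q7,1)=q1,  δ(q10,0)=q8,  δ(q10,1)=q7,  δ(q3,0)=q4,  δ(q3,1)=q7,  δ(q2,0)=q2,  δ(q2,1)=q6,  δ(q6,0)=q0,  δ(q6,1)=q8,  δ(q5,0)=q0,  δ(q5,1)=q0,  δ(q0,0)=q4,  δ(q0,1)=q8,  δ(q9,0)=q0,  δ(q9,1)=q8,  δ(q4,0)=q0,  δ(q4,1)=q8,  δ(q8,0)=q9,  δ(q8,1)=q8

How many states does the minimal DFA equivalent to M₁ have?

5

First remove the unreachable states {q2,q3,q5}; 8 states remain.
Start with accepting vs non-accepting: {q8,q10} | {q0,q1,q4,q6,q7,q9}.
Split {q8,q10} by δ(·,0) → {q8} and {q10}.
On input 1, block {q0,q1,q4,q6,q7,q9} splits into {q0,q4,q6,q9} and {q1,q7}.
On input 0, block {q1,q7} splits into {q1} and {q7}.
The partition is now stable with 5 blocks: {q8} | {q0,q4,q6,q9} | {q10} | {q1} | {q7}.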